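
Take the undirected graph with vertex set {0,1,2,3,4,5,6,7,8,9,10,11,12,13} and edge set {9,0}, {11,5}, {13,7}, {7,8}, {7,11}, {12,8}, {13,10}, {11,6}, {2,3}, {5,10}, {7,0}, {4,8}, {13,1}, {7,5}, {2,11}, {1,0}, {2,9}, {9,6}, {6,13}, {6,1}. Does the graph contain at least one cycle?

|V| = 14, |E| = 20, number of components = 1.
One cycle is 11-7-5-11.

Yes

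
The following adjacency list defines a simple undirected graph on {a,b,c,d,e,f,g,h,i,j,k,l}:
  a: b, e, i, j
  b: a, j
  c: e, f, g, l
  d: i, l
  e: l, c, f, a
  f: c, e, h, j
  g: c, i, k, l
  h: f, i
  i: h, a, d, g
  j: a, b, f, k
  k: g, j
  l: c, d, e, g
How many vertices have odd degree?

0

Degrees: a:4, b:2, c:4, d:2, e:4, f:4, g:4, h:2, i:4, j:4, k:2, l:4
Odd-degree vertices: none.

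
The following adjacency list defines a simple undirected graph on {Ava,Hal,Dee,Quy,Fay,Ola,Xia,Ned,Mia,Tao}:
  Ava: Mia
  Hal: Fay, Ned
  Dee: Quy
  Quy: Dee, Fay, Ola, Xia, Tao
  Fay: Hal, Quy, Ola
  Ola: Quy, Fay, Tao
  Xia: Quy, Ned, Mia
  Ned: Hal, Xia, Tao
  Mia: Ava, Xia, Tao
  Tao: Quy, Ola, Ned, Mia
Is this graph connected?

Yes

A breadth-first search from Ava visits Ava, Mia, Tao, Xia, Ola, Ned, Quy, Fay, Hal, Dee — all 10 vertices — so the graph is connected.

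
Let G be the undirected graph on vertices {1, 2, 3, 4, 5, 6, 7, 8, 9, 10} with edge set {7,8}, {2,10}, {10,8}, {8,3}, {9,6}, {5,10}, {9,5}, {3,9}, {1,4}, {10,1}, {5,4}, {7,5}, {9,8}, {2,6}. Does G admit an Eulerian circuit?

Yes

Degrees: 1:2, 2:2, 3:2, 4:2, 5:4, 6:2, 7:2, 8:4, 9:4, 10:4
Every vertex has even degree and the edges form a single connected piece, so an Eulerian circuit exists.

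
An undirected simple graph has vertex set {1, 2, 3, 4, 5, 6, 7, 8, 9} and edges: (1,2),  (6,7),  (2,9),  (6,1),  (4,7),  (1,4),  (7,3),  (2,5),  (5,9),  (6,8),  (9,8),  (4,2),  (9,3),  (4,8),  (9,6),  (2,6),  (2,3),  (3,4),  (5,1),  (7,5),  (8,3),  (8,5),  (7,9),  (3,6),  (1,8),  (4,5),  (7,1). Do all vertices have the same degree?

Degrees: 1:6, 2:6, 3:6, 4:6, 5:6, 6:6, 7:6, 8:6, 9:6
Every vertex has degree 6, so the graph is 6-regular.

Yes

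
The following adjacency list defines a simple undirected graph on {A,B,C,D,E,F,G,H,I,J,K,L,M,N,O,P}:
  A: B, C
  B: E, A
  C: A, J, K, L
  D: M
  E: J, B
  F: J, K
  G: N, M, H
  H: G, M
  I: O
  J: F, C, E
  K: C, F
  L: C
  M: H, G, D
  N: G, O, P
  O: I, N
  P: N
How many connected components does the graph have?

Component: {A, B, C, E, F, J, K, L}
Component: {D, G, H, I, M, N, O, P}

2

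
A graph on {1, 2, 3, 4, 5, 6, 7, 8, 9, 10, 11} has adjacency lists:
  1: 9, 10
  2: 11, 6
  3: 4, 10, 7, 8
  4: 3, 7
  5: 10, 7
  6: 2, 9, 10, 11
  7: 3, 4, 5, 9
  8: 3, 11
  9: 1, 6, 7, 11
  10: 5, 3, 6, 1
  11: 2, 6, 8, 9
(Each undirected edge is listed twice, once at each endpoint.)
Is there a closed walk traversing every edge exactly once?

Degrees: 1:2, 2:2, 3:4, 4:2, 5:2, 6:4, 7:4, 8:2, 9:4, 10:4, 11:4
Every vertex has even degree and the edges form a single connected piece, so an Eulerian circuit exists.

Yes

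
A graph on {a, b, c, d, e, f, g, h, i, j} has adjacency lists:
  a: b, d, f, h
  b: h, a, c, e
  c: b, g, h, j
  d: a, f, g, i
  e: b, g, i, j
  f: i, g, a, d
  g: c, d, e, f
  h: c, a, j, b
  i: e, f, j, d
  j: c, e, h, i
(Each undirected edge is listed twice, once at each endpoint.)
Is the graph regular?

Degrees: a:4, b:4, c:4, d:4, e:4, f:4, g:4, h:4, i:4, j:4
Every vertex has degree 4, so the graph is 4-regular.

Yes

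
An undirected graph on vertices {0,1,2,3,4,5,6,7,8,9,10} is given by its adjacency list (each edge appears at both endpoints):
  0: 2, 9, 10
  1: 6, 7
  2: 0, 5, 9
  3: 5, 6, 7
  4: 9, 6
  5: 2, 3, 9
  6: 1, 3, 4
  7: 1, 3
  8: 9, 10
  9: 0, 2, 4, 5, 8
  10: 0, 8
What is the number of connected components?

1

Component: {0, 1, 2, 3, 4, 5, 6, 7, 8, 9, 10}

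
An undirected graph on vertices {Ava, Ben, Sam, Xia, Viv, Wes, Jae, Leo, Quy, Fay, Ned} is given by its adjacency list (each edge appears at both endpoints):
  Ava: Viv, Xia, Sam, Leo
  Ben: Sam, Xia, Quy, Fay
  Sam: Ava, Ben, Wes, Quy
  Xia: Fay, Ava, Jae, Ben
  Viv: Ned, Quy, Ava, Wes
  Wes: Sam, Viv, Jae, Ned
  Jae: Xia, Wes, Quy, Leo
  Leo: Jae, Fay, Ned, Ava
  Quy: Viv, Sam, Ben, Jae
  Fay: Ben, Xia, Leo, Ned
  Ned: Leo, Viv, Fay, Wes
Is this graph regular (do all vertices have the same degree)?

Degrees: Ava:4, Ben:4, Sam:4, Xia:4, Viv:4, Wes:4, Jae:4, Leo:4, Quy:4, Fay:4, Ned:4
All degrees equal 4; the graph is regular.

Yes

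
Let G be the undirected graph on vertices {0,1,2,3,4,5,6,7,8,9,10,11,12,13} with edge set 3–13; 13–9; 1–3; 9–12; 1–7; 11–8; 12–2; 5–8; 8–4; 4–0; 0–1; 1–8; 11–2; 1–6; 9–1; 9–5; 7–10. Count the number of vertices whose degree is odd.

Degrees: 0:2, 1:6, 2:2, 3:2, 4:2, 5:2, 6:1, 7:2, 8:4, 9:4, 10:1, 11:2, 12:2, 13:2
Odd-degree vertices: 6, 10.

2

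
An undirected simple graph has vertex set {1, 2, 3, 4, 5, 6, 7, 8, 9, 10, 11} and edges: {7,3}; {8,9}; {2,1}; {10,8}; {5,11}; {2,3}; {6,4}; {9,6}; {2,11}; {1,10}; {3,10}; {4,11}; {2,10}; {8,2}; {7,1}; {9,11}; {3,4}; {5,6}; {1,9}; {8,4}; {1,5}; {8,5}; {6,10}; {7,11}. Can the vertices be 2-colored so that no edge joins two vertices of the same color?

No

2-10-8-2 is an odd cycle (length 3), and a bipartite graph can contain only even cycles.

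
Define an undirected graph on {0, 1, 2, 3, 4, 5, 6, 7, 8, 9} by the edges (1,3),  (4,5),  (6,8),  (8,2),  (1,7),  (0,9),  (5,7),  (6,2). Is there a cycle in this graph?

Yes

The graph has 10 vertices, 8 edges, and 3 connected components.
Since 8 > 10 - 3, a cycle must exist; for instance 2-8-6-2.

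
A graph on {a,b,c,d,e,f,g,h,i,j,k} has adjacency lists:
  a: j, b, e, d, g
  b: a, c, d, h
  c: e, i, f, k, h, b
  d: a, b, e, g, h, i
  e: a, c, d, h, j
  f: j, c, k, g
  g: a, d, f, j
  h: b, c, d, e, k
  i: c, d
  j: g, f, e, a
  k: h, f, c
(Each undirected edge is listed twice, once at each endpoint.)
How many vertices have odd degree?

Degrees: a:5, b:4, c:6, d:6, e:5, f:4, g:4, h:5, i:2, j:4, k:3
Odd-degree vertices: a, e, h, k.

4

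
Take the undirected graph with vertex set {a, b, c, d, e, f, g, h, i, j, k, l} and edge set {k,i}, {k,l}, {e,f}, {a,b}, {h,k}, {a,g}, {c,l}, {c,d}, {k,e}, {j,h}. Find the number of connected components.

2

Component: {a, b, g}
Component: {c, d, e, f, h, i, j, k, l}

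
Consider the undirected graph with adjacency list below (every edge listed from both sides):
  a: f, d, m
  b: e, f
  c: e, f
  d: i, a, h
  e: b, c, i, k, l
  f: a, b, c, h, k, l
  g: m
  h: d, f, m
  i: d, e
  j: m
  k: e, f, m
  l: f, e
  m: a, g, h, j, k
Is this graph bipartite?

Yes

Color {d, e, f, m} black and {a, b, c, g, h, i, j, k, l} white. No edge joins two same-colored vertices, so the graph is bipartite.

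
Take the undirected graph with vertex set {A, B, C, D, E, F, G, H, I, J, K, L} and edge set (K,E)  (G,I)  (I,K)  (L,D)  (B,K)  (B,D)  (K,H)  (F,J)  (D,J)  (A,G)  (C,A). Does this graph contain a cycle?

No

The graph has 12 vertices, 11 edges, and 1 connected component.
A forest on 12 vertices with 1 component has exactly 11 edges, which matches — so no cycle.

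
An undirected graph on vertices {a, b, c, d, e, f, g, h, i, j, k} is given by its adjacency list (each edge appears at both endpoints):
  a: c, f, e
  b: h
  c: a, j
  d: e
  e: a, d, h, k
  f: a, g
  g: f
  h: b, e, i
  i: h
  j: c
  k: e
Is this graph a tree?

Yes

|V| = 11, |E| = 10.
It is connected with exactly 10 edges, hence acyclic — it is a tree.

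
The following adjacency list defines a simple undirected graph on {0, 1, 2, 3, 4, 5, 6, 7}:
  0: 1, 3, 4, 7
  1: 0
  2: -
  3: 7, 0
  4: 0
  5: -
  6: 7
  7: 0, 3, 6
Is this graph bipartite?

The cycle 3-0-7-3 has length 3, which is odd, so the graph is not bipartite.

No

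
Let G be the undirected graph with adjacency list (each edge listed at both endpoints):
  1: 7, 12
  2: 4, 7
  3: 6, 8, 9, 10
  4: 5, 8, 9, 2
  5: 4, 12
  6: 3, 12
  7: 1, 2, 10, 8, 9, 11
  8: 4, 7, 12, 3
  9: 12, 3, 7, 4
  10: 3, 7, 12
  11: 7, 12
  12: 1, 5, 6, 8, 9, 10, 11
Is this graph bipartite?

Color {3, 4, 7, 12} black and {1, 2, 5, 6, 8, 9, 10, 11} white. No edge joins two same-colored vertices, so the graph is bipartite.

Yes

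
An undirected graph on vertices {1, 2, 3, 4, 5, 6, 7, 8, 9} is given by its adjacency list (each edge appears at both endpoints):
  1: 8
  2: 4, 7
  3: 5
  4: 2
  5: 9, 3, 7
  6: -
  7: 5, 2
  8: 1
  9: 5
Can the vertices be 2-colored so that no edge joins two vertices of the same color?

A valid 2-coloring puts {3, 4, 6, 7, 8, 9} on one side and {1, 2, 5} on the other; every edge crosses between the two sides.

Yes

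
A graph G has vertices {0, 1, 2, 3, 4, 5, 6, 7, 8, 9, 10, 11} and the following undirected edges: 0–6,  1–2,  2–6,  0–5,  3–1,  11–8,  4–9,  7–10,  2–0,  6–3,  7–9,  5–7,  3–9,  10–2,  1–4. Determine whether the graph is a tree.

No

|V| = 12, |E| = 15.
It splits into 2 components, so it cannot be a tree.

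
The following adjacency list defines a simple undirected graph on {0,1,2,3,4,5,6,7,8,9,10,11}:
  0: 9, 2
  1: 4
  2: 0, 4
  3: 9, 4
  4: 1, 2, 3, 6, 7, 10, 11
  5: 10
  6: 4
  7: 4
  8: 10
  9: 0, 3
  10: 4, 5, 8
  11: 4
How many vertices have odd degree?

8

Degrees: 0:2, 1:1, 2:2, 3:2, 4:7, 5:1, 6:1, 7:1, 8:1, 9:2, 10:3, 11:1
Odd-degree vertices: 1, 4, 5, 6, 7, 8, 10, 11.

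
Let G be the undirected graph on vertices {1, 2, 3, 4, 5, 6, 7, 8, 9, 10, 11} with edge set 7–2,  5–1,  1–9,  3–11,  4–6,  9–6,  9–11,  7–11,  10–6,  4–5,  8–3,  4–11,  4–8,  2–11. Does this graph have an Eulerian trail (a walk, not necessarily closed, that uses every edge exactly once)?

No

Degrees: 1:2, 2:2, 3:2, 4:4, 5:2, 6:3, 7:2, 8:2, 9:3, 10:1, 11:5
Odd-degree vertices: 6, 9, 10, 11 (4 total).
An Eulerian trail requires 0 or 2 odd-degree vertices; here there are 4.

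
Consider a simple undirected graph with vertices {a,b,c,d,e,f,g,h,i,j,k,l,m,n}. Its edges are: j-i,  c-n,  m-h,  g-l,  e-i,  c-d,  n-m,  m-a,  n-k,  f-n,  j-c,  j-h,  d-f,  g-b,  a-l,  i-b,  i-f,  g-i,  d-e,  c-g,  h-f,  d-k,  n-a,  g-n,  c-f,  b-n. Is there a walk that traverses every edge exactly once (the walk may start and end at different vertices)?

Degrees: a:3, b:3, c:5, d:4, e:2, f:5, g:5, h:3, i:5, j:3, k:2, l:2, m:3, n:7
Odd-degree vertices: a, b, c, f, g, h, i, j, m, n (10 total).
With 10 odd-degree vertices (more than two), no single trail can use every edge.

No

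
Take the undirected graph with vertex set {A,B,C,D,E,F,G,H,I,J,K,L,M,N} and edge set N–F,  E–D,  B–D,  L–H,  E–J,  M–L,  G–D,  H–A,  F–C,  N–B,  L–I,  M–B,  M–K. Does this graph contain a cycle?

No

The graph has 14 vertices, 13 edges, and 1 connected component.
Since 13 = 14 - 1, the graph is a forest and contains no cycle.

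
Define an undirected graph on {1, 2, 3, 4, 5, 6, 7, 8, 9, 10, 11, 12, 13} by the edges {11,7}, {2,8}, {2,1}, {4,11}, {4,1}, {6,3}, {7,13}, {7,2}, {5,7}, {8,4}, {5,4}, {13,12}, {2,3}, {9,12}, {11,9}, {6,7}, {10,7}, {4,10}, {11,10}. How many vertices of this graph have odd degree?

2

Degrees: 1:2, 2:4, 3:2, 4:5, 5:2, 6:2, 7:6, 8:2, 9:2, 10:3, 11:4, 12:2, 13:2
Odd-degree vertices: 4, 10.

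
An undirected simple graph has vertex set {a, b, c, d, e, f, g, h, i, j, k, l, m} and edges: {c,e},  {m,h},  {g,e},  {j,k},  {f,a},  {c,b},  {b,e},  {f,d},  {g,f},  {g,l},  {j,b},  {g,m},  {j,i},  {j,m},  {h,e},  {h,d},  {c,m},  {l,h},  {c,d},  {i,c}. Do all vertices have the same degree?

No

Degrees: a:1, b:3, c:5, d:3, e:4, f:3, g:4, h:4, i:2, j:4, k:1, l:2, m:4
Degrees are not all equal (e.g. deg(a)=1 but deg(c)=5); not regular.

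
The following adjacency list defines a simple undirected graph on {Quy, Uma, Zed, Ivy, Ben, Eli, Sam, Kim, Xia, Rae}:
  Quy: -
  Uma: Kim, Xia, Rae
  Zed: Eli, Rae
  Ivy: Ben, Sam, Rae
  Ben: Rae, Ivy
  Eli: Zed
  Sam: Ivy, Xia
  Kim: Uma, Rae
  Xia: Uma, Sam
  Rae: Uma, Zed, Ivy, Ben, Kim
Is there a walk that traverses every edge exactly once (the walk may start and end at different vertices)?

Degrees: Quy:0, Uma:3, Zed:2, Ivy:3, Ben:2, Eli:1, Sam:2, Kim:2, Xia:2, Rae:5
Odd-degree vertices: Uma, Ivy, Eli, Rae (4 total).
An Eulerian trail requires 0 or 2 odd-degree vertices; here there are 4.

No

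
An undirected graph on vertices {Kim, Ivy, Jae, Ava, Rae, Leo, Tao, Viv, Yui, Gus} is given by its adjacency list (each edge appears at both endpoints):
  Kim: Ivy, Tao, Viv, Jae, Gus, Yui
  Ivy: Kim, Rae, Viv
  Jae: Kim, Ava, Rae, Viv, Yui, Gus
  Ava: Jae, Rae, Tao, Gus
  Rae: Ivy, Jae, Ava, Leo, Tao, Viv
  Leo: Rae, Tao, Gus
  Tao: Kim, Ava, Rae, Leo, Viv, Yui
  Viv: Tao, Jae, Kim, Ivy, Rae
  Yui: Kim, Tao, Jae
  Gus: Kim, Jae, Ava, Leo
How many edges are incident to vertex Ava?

Neighbors of Ava: Jae, Rae, Tao, Gus.

4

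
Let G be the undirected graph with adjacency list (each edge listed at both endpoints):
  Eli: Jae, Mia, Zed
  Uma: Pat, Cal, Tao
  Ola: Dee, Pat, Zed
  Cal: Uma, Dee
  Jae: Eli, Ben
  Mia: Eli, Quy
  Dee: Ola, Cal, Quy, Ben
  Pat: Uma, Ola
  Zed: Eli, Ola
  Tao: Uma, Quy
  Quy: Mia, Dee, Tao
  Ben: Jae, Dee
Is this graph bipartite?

No

The cycle Ola-Pat-Uma-Cal-Dee-Ola has length 5, which is odd, so the graph is not bipartite.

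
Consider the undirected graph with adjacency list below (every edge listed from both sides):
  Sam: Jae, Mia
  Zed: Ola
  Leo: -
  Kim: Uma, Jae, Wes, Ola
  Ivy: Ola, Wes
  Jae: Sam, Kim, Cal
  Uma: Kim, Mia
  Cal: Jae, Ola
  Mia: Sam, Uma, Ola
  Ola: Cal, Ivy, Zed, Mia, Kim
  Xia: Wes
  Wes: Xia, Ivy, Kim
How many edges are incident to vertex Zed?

1

Neighbors of Zed: Ola.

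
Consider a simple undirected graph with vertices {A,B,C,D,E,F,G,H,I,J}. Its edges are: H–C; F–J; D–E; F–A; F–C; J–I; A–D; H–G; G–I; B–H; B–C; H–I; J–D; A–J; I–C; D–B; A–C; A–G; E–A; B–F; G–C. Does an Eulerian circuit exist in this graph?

Yes

Degrees: A:6, B:4, C:6, D:4, E:2, F:4, G:4, H:4, I:4, J:4
Every vertex has even degree and the edges form a single connected piece, so an Eulerian circuit exists.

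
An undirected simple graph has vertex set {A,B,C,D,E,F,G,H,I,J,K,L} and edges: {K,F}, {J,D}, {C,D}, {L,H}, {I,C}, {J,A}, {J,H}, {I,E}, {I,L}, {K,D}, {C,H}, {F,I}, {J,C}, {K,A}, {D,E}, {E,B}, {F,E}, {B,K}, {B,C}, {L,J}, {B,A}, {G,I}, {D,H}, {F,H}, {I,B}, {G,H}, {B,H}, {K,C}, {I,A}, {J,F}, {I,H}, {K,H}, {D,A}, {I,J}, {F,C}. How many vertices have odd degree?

Degrees: A:5, B:6, C:7, D:6, E:4, F:6, G:2, H:9, I:9, J:7, K:6, L:3
Odd-degree vertices: A, C, H, I, J, L.

6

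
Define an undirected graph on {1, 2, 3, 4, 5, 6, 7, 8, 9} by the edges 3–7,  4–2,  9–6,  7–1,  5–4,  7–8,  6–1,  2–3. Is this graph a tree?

The graph has 9 vertices and 8 edges.
Connected and |E| = |V| - 1, which characterizes a tree.

Yes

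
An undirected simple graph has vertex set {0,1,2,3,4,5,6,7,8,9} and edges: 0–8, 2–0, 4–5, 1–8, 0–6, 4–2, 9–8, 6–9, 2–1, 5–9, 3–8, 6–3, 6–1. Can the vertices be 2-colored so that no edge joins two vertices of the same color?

Color {2, 5, 6, 7, 8} black and {0, 1, 3, 4, 9} white. No edge joins two same-colored vertices, so the graph is bipartite.

Yes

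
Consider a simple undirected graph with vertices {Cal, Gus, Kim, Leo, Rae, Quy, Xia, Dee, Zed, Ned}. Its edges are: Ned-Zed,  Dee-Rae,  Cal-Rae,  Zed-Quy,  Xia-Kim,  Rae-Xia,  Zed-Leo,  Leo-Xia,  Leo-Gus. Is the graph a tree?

Yes

|V| = 10, |E| = 9.
Connected and |E| = |V| - 1, which characterizes a tree.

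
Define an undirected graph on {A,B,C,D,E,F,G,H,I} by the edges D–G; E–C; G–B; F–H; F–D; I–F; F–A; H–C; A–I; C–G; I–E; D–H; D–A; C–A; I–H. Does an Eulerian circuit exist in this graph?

Degrees: A:4, B:1, C:4, D:4, E:2, F:4, G:3, H:4, I:4
B, G have odd degree; an Eulerian circuit needs every degree to be even, so none exists.

No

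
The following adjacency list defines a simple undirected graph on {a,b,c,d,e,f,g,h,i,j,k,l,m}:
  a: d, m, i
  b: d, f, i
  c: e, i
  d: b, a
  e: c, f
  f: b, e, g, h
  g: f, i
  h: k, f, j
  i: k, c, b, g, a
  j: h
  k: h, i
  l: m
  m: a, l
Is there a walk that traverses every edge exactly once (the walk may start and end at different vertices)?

No

Degrees: a:3, b:3, c:2, d:2, e:2, f:4, g:2, h:3, i:5, j:1, k:2, l:1, m:2
Odd-degree vertices: a, b, h, i, j, l (6 total).
An Eulerian trail requires 0 or 2 odd-degree vertices; here there are 6.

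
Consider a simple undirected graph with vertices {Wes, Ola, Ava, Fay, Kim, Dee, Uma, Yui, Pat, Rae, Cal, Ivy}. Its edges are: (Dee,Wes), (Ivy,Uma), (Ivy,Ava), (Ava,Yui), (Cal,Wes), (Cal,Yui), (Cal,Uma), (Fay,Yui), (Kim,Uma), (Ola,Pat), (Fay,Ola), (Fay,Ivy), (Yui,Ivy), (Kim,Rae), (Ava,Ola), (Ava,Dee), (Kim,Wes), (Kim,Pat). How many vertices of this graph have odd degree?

Degrees: Wes:3, Ola:3, Ava:4, Fay:3, Kim:4, Dee:2, Uma:3, Yui:4, Pat:2, Rae:1, Cal:3, Ivy:4
Odd-degree vertices: Wes, Ola, Fay, Uma, Rae, Cal.

6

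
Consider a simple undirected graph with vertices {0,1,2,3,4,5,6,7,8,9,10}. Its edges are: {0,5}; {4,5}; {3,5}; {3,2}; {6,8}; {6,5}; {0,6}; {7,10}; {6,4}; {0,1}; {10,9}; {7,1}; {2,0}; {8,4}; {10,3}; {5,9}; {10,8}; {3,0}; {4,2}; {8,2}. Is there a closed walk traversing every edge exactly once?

No

Degrees: 0:5, 1:2, 2:4, 3:4, 4:4, 5:5, 6:4, 7:2, 8:4, 9:2, 10:4
0, 5 have odd degree; an Eulerian circuit needs every degree to be even, so none exists.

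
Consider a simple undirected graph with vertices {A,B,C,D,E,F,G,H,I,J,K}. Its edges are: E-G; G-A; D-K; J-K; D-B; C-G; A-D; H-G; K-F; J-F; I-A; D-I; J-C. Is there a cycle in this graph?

Yes

|V| = 11, |E| = 13, number of components = 1.
Since 13 > 11 - 1, a cycle must exist; for instance A-D-K-F-J-C-G-A.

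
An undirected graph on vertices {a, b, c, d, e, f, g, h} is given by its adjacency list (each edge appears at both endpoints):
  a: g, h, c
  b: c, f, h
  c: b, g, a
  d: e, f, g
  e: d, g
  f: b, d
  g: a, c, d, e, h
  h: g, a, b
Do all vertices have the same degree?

Degrees: a:3, b:3, c:3, d:3, e:2, f:2, g:5, h:3
Degrees are not all equal (e.g. deg(e)=2 but deg(g)=5); not regular.

No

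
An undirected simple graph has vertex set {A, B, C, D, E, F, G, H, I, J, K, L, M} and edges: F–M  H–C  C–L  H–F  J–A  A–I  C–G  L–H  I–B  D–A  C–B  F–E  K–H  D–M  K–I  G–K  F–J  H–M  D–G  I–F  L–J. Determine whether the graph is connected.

Starting from A and exploring outward reaches every vertex (A, I, D, J, K, B, F, M, G, L, H, C, E); the graph is connected.

Yes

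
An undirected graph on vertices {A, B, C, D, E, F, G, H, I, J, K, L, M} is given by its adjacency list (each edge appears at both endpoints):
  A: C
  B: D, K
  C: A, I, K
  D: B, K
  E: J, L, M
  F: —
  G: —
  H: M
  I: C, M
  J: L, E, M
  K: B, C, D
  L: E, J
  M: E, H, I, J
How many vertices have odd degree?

Degrees: A:1, B:2, C:3, D:2, E:3, F:0, G:0, H:1, I:2, J:3, K:3, L:2, M:4
Odd-degree vertices: A, C, E, H, J, K.

6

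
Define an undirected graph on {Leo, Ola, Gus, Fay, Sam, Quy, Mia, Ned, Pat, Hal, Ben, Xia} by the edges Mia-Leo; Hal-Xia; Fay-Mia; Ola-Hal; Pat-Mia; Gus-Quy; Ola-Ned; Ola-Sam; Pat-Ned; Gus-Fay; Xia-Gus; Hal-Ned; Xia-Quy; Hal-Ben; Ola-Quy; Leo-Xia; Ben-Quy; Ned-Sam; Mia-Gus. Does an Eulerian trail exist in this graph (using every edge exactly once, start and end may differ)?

Yes

Degrees: Leo:2, Ola:4, Gus:4, Fay:2, Sam:2, Quy:4, Mia:4, Ned:4, Pat:2, Hal:4, Ben:2, Xia:4
Odd-degree vertices: none (0 total).
With 0 odd-degree vertices and all edges in one connected piece, an Eulerian trail exists.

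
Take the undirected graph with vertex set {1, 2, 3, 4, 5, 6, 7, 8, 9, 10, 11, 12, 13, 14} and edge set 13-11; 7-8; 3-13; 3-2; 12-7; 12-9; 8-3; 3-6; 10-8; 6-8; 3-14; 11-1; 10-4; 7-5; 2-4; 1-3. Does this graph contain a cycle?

Yes

|V| = 14, |E| = 16, number of components = 1.
One cycle is 3-8-10-4-2-3.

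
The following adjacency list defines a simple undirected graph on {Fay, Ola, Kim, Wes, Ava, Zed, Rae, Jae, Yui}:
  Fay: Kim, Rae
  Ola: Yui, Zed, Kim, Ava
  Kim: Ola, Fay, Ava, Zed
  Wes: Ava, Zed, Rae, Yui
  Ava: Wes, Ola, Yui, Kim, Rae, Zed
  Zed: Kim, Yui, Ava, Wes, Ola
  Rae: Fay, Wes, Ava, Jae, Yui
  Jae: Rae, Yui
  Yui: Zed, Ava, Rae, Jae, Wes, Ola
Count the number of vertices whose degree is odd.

Degrees: Fay:2, Ola:4, Kim:4, Wes:4, Ava:6, Zed:5, Rae:5, Jae:2, Yui:6
Odd-degree vertices: Zed, Rae.

2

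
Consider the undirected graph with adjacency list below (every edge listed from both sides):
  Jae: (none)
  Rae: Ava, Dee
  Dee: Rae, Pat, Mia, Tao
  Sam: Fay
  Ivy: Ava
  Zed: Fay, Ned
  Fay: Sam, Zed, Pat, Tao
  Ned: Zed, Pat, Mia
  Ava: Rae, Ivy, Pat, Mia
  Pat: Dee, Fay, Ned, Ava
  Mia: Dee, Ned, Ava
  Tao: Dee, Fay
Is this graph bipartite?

Partition the vertices as {Jae, Dee, Fay, Ned, Ava} vs {Rae, Sam, Ivy, Zed, Pat, Mia, Tao}. Each listed edge has one endpoint in each part, so the graph is bipartite.

Yes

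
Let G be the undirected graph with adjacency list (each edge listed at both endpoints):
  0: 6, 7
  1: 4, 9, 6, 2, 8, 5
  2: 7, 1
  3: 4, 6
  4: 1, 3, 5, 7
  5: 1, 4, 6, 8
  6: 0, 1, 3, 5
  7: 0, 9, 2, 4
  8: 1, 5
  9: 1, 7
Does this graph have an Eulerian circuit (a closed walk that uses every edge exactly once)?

Degrees: 0:2, 1:6, 2:2, 3:2, 4:4, 5:4, 6:4, 7:4, 8:2, 9:2
All degrees are even and the non-isolated vertices are connected — an Eulerian circuit exists.

Yes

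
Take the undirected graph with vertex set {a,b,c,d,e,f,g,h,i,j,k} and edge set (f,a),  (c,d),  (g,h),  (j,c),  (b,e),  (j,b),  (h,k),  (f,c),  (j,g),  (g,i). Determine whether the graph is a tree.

The graph has 11 vertices and 10 edges.
It is connected with exactly 10 edges, hence acyclic — it is a tree.

Yes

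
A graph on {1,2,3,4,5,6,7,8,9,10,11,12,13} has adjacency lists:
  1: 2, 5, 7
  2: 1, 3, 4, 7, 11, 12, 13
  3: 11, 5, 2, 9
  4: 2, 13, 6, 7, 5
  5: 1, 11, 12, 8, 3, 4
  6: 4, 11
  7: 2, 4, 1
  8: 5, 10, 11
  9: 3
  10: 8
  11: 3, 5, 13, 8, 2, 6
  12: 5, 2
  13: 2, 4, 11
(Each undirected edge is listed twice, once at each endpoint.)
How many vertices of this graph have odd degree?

8

Degrees: 1:3, 2:7, 3:4, 4:5, 5:6, 6:2, 7:3, 8:3, 9:1, 10:1, 11:6, 12:2, 13:3
Odd-degree vertices: 1, 2, 4, 7, 8, 9, 10, 13.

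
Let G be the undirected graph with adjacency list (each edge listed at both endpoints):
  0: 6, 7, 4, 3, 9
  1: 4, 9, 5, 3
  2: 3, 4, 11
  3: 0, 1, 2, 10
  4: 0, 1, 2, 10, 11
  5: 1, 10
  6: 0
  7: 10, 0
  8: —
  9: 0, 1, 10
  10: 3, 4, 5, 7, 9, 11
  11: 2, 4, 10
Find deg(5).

2

Neighbors of 5: 1, 10.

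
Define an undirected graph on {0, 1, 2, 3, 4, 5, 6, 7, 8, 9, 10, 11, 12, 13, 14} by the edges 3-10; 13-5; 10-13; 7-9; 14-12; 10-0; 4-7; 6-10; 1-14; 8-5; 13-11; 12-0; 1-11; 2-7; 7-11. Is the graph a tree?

No

|V| = 15, |E| = 15.
Connected but with 15 > 14 edges, so it has a cycle and is not a tree.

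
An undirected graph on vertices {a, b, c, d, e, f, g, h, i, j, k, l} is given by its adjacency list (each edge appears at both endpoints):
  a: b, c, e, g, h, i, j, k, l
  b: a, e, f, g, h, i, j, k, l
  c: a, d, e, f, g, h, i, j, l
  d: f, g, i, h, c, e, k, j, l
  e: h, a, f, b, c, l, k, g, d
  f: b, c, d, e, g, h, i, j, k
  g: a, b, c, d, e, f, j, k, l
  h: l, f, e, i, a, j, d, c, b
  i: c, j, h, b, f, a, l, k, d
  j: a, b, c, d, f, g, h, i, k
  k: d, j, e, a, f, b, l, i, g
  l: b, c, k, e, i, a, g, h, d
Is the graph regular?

Yes

Degrees: a:9, b:9, c:9, d:9, e:9, f:9, g:9, h:9, i:9, j:9, k:9, l:9
All degrees equal 9; the graph is regular.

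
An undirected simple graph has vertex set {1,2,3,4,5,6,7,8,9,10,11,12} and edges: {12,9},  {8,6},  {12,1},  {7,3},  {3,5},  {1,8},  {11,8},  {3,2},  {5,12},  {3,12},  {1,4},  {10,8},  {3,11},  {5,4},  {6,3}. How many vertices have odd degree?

Degrees: 1:3, 2:1, 3:6, 4:2, 5:3, 6:2, 7:1, 8:4, 9:1, 10:1, 11:2, 12:4
Odd-degree vertices: 1, 2, 5, 7, 9, 10.

6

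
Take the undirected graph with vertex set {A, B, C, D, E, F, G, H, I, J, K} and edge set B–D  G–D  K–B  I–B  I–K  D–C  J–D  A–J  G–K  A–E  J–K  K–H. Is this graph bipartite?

No

B-I-K-B is an odd cycle (length 3), and a bipartite graph can contain only even cycles.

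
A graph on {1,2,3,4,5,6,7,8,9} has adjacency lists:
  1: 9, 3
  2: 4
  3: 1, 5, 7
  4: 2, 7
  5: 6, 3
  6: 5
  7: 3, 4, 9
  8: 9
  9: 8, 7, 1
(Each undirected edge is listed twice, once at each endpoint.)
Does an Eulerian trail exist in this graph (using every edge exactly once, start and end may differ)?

No

Degrees: 1:2, 2:1, 3:3, 4:2, 5:2, 6:1, 7:3, 8:1, 9:3
Odd-degree vertices: 2, 3, 6, 7, 8, 9 (6 total).
With 6 odd-degree vertices (more than two), no single trail can use every edge.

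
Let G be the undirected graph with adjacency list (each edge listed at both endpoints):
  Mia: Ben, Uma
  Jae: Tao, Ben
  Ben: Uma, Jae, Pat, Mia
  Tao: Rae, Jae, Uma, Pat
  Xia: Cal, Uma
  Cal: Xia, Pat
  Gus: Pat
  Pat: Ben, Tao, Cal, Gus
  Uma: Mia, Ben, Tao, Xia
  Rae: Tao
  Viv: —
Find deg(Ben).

4

Neighbors of Ben: Mia, Jae, Pat, Uma.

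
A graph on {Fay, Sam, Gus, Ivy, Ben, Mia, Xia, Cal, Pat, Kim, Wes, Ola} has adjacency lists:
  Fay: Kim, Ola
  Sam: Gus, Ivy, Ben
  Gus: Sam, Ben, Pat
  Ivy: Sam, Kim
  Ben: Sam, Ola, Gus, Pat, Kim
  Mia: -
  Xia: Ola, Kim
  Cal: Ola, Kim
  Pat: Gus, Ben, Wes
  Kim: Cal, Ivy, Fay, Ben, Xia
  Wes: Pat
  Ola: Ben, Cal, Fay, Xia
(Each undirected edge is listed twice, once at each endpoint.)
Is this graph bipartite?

No

The cycle Ben-Gus-Sam-Ben has length 3, which is odd, so the graph is not bipartite.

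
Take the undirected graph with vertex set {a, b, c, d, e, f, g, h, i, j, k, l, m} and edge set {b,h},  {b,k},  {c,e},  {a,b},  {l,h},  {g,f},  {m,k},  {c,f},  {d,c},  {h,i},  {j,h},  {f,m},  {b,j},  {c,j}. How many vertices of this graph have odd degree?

Degrees: a:1, b:4, c:4, d:1, e:1, f:3, g:1, h:4, i:1, j:3, k:2, l:1, m:2
Odd-degree vertices: a, d, e, f, g, i, j, l.

8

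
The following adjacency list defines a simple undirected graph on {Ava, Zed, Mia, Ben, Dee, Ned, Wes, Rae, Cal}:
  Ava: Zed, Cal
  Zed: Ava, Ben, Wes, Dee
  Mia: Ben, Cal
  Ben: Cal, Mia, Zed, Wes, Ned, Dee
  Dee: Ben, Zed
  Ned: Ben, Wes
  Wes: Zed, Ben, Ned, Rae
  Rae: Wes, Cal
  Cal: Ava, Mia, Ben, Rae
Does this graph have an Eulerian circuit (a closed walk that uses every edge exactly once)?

Yes

Degrees: Ava:2, Zed:4, Mia:2, Ben:6, Dee:2, Ned:2, Wes:4, Rae:2, Cal:4
Every vertex has even degree and the edges form a single connected piece, so an Eulerian circuit exists.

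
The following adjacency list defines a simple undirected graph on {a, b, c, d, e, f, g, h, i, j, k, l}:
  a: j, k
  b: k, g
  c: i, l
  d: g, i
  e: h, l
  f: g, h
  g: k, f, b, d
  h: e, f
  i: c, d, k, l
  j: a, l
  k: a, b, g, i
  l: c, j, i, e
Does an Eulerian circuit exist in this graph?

Degrees: a:2, b:2, c:2, d:2, e:2, f:2, g:4, h:2, i:4, j:2, k:4, l:4
Every vertex has even degree and the edges form a single connected piece, so an Eulerian circuit exists.

Yes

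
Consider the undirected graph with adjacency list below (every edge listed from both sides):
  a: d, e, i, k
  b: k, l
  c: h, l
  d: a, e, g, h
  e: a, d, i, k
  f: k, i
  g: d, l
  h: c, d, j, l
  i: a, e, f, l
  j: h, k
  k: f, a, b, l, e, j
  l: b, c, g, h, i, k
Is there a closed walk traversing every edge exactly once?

Degrees: a:4, b:2, c:2, d:4, e:4, f:2, g:2, h:4, i:4, j:2, k:6, l:6
Every vertex has even degree and the edges form a single connected piece, so an Eulerian circuit exists.

Yes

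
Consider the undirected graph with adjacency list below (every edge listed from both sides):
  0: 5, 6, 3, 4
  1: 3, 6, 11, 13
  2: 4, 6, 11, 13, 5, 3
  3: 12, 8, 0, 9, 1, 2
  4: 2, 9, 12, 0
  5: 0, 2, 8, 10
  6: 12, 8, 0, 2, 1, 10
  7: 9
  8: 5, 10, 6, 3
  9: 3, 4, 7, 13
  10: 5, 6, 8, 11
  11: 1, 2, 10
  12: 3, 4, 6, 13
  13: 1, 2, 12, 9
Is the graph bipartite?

No

8-10-6-8 is an odd cycle (length 3), and a bipartite graph can contain only even cycles.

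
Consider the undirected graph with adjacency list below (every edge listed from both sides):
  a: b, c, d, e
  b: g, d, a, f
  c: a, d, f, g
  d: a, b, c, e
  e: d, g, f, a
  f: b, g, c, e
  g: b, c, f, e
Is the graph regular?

Degrees: a:4, b:4, c:4, d:4, e:4, f:4, g:4
Every vertex has degree 4, so the graph is 4-regular.

Yes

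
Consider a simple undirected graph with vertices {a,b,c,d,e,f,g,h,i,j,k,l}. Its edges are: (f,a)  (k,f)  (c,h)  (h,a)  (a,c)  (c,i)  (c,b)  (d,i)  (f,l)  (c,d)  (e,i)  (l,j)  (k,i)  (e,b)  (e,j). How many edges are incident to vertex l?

2

Neighbors of l: f, j.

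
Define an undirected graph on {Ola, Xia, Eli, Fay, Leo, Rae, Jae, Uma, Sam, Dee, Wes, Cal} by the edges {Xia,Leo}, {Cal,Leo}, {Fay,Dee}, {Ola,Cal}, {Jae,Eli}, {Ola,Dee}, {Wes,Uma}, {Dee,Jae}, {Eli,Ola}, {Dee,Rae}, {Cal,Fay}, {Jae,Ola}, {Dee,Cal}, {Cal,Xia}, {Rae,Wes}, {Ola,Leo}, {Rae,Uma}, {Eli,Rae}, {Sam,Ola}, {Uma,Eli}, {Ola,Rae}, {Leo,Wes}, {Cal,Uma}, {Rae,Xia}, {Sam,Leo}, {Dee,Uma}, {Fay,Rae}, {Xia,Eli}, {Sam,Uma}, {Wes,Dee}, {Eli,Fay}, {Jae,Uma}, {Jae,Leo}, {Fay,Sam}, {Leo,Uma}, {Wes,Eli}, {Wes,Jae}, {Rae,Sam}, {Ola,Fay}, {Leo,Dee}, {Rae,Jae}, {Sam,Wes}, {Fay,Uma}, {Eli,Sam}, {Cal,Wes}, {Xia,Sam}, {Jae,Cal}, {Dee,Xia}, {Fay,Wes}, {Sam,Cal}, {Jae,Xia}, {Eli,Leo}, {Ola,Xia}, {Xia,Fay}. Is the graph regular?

Degrees: Ola:9, Xia:9, Eli:9, Fay:9, Leo:9, Rae:9, Jae:9, Uma:9, Sam:9, Dee:9, Wes:9, Cal:9
Every vertex has degree 9, so the graph is 9-regular.

Yes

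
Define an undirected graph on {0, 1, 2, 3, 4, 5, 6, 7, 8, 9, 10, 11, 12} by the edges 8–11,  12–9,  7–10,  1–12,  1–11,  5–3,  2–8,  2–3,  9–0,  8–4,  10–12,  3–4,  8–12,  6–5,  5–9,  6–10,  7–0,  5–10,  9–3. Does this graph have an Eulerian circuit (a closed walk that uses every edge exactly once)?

Yes

Degrees: 0:2, 1:2, 2:2, 3:4, 4:2, 5:4, 6:2, 7:2, 8:4, 9:4, 10:4, 11:2, 12:4
All degrees are even and the non-isolated vertices are connected — an Eulerian circuit exists.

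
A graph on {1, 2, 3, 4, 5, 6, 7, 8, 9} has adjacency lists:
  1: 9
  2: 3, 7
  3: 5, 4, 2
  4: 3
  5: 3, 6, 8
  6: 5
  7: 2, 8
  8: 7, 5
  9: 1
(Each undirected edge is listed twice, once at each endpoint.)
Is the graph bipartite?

The cycle 5-3-2-7-8-5 has length 5, which is odd, so the graph is not bipartite.

No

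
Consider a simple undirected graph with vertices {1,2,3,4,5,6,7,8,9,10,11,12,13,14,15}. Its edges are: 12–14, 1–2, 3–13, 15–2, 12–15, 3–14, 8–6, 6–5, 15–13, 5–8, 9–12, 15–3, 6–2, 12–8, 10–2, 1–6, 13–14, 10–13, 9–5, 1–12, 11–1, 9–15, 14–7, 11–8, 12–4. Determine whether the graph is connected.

A breadth-first search from 1 visits 1, 12, 2, 11, 6, 14, 4, 9, 15, 8, 10, 5, 7, 13, 3 — all 15 vertices — so the graph is connected.

Yes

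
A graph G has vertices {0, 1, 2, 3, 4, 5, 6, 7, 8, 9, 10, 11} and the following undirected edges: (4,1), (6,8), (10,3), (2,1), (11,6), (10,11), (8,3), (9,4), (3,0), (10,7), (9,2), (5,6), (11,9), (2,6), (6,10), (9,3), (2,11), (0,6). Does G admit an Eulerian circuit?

Degrees: 0:2, 1:2, 2:4, 3:4, 4:2, 5:1, 6:6, 7:1, 8:2, 9:4, 10:4, 11:4
5, 7 have odd degree; an Eulerian circuit needs every degree to be even, so none exists.

No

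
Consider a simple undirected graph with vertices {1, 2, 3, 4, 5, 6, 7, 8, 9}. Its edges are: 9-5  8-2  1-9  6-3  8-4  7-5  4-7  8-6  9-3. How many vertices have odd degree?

Degrees: 1:1, 2:1, 3:2, 4:2, 5:2, 6:2, 7:2, 8:3, 9:3
Odd-degree vertices: 1, 2, 8, 9.

4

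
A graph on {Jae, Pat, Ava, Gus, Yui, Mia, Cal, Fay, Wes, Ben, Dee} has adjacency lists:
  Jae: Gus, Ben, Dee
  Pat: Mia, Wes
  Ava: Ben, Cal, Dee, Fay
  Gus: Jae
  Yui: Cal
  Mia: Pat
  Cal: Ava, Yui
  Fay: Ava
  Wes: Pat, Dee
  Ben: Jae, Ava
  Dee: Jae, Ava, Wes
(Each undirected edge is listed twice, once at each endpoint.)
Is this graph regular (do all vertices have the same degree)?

Degrees: Jae:3, Pat:2, Ava:4, Gus:1, Yui:1, Mia:1, Cal:2, Fay:1, Wes:2, Ben:2, Dee:3
Vertex Gus has degree 1 while Ava has degree 4, so the graph is not regular.

No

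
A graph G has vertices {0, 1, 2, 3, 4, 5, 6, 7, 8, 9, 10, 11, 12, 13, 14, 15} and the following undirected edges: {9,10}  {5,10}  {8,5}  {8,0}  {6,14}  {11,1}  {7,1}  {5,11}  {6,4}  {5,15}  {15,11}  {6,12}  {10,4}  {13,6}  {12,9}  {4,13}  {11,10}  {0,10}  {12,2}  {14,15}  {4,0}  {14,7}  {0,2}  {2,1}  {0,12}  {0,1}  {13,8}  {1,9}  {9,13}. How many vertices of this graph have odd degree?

Degrees: 0:6, 1:5, 2:3, 3:0, 4:4, 5:4, 6:4, 7:2, 8:3, 9:4, 10:5, 11:4, 12:4, 13:4, 14:3, 15:3
Odd-degree vertices: 1, 2, 8, 10, 14, 15.

6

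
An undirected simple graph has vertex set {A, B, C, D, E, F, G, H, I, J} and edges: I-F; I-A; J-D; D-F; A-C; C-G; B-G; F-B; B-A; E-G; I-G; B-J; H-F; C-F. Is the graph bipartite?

Yes

A valid 2-coloring puts {B, C, D, E, H, I} on one side and {A, F, G, J} on the other; every edge crosses between the two sides.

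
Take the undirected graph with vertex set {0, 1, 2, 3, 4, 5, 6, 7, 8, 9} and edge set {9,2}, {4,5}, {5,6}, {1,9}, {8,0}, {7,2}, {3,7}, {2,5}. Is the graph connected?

No

Component: {0, 8}
Component: {1, 2, 3, 4, 5, 6, 7, 9}
There are 2 separate components, so the graph is not connected.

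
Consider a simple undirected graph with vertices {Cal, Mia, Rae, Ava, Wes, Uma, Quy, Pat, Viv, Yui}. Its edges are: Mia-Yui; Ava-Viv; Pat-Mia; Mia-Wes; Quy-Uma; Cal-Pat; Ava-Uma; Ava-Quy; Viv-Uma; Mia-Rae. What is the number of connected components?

Component: {Ava, Uma, Quy, Viv}
Component: {Cal, Mia, Rae, Wes, Pat, Yui}

2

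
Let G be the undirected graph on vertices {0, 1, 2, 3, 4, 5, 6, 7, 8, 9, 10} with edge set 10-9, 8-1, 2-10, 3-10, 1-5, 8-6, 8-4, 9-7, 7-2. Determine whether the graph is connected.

No

Component: {0}
Component: {1, 4, 5, 6, 8}
Component: {2, 3, 7, 9, 10}
There are 3 separate components, so the graph is not connected.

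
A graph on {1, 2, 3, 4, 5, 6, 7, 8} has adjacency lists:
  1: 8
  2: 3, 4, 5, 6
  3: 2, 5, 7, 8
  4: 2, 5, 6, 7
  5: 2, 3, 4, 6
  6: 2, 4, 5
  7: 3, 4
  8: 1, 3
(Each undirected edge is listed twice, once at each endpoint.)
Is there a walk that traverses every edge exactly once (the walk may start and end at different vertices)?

Yes

Degrees: 1:1, 2:4, 3:4, 4:4, 5:4, 6:3, 7:2, 8:2
Odd-degree vertices: 1, 6 (2 total).
The non-isolated vertices are connected and exactly 2 have odd degree, so an Eulerian trail exists (from 1 to 6).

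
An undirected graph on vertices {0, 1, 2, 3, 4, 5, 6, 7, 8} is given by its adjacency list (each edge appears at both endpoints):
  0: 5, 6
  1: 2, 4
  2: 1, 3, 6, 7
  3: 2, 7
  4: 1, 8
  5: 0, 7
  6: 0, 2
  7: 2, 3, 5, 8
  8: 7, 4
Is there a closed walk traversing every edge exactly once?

Degrees: 0:2, 1:2, 2:4, 3:2, 4:2, 5:2, 6:2, 7:4, 8:2
Every vertex has even degree and the edges form a single connected piece, so an Eulerian circuit exists.

Yes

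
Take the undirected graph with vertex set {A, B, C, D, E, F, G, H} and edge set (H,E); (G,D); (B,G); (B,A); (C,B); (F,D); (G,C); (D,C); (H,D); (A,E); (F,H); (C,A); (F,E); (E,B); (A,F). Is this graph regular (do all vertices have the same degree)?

No

Degrees: A:4, B:4, C:4, D:4, E:4, F:4, G:3, H:3
Degrees are not all equal (e.g. deg(G)=3 but deg(A)=4); not regular.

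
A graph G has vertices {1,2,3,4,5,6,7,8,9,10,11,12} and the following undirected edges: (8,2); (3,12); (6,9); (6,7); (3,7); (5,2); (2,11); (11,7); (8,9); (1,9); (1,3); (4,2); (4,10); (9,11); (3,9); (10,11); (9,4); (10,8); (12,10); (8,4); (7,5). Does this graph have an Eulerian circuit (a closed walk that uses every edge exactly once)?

Yes

Degrees: 1:2, 2:4, 3:4, 4:4, 5:2, 6:2, 7:4, 8:4, 9:6, 10:4, 11:4, 12:2
Every vertex has even degree and the edges form a single connected piece, so an Eulerian circuit exists.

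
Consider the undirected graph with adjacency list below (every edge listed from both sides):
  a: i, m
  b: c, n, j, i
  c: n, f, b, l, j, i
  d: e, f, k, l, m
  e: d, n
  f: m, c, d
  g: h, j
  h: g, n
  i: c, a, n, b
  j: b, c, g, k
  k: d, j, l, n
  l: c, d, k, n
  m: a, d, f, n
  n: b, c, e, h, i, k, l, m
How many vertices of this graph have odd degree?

Degrees: a:2, b:4, c:6, d:5, e:2, f:3, g:2, h:2, i:4, j:4, k:4, l:4, m:4, n:8
Odd-degree vertices: d, f.

2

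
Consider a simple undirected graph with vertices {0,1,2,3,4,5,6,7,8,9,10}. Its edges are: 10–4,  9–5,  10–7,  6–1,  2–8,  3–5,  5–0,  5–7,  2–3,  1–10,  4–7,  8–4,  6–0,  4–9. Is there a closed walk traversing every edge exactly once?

Degrees: 0:2, 1:2, 2:2, 3:2, 4:4, 5:4, 6:2, 7:3, 8:2, 9:2, 10:3
7, 10 have odd degree; an Eulerian circuit needs every degree to be even, so none exists.

No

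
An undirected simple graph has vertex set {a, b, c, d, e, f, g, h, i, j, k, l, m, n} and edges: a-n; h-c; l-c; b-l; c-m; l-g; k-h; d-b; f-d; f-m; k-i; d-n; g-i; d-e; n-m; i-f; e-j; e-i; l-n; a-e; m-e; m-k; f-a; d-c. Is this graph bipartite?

Partition the vertices as {b, c, e, f, g, k, n} vs {a, d, h, i, j, l, m}. Each listed edge has one endpoint in each part, so the graph is bipartite.

Yes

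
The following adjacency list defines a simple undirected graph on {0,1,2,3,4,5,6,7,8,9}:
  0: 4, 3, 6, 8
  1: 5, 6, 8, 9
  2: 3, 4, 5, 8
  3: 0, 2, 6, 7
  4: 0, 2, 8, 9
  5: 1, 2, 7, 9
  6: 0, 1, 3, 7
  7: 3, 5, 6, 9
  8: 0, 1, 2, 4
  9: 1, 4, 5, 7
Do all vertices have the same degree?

Degrees: 0:4, 1:4, 2:4, 3:4, 4:4, 5:4, 6:4, 7:4, 8:4, 9:4
Every vertex has degree 4, so the graph is 4-regular.

Yes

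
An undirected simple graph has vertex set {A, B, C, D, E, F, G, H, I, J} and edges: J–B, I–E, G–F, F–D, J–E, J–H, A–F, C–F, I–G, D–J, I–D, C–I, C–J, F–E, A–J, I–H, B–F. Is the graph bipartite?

Color {F, I, J} black and {A, B, C, D, E, G, H} white. No edge joins two same-colored vertices, so the graph is bipartite.

Yes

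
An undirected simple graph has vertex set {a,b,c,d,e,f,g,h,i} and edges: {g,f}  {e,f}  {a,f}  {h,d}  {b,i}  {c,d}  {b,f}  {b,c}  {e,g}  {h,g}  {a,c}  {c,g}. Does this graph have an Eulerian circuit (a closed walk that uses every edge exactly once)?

No

Degrees: a:2, b:3, c:4, d:2, e:2, f:4, g:4, h:2, i:1
b, i have odd degree; an Eulerian circuit needs every degree to be even, so none exists.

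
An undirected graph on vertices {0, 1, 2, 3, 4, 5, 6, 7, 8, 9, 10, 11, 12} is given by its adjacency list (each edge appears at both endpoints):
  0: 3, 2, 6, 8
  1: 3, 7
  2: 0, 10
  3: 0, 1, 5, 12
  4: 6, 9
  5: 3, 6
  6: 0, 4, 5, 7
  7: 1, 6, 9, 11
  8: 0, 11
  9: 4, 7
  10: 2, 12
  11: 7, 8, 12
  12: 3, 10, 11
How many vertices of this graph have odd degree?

Degrees: 0:4, 1:2, 2:2, 3:4, 4:2, 5:2, 6:4, 7:4, 8:2, 9:2, 10:2, 11:3, 12:3
Odd-degree vertices: 11, 12.

2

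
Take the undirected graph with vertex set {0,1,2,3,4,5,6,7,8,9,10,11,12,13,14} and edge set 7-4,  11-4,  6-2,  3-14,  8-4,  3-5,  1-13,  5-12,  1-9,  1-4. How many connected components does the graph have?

Component: {0}
Component: {10}
Component: {2, 6}
Component: {3, 5, 12, 14}
Component: {1, 4, 7, 8, 9, 11, 13}

5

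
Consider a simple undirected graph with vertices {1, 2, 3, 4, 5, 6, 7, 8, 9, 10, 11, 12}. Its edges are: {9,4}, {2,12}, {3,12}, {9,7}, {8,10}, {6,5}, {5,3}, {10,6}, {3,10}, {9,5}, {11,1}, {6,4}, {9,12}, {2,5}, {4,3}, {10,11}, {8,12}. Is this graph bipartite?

Color {2, 3, 6, 8, 9, 11} black and {1, 4, 5, 7, 10, 12} white. No edge joins two same-colored vertices, so the graph is bipartite.

Yes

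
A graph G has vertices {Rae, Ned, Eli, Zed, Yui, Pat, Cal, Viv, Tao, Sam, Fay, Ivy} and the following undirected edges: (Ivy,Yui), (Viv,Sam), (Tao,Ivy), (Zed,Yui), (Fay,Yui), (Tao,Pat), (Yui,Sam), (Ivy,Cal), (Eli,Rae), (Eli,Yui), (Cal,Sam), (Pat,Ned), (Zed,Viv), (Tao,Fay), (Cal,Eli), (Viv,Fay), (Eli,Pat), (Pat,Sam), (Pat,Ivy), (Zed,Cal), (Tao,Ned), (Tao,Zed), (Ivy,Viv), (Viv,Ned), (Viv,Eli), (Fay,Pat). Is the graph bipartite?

Pat-Tao-Ivy-Pat is an odd cycle (length 3), and a bipartite graph can contain only even cycles.

No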